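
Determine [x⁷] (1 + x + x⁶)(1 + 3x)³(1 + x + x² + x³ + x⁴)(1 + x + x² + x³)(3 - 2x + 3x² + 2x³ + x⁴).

(1 + x + x⁶) has coefficients 1,1,0,0,0,0,1 for degrees 0…6.
(1 + 3x)³ has coefficients 1,9,27,27,0,0,0,0 for degrees 0…7.
Multiplying by (1 + x + x² + x³ + x⁴) gives running coefficients 1,10,37,64,64,63,54,27 for degrees 0…7.
Multiplying by (1 + x + x² + x³) gives running coefficients 1,11,48,112,175,228,245,208 for degrees 0…7.
Finally multiplying by (3 - 2x + 3x² + 2x³ + x⁴), the product of all factors after the first has coefficients 3,31,125,275,468,777,1076,1280 for degrees 0…7.
[x⁷] = 1·1280 + 1·1076 + 1·31 = 2387.

2387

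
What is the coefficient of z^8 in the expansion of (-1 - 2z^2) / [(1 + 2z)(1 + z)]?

The denominator gives the recurrence a_n = −3a_(n−1) − 2a_(n−2) for n ≥ 3; the numerator fixes a_0 = -1, a_1 = 3, a_2 = -9.
Iterating: -1, 3, -9, 21, -45, 93, -189, 381, -765, so a_8 = -765.

-765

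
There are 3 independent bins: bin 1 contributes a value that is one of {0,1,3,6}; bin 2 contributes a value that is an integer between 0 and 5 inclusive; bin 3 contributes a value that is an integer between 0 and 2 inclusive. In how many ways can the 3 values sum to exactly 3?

7

The generating function for the choices is (1 + t + t^3 + t^6)·(1 + t + t^2 + t^3 + t^4 + t^5)·(1 + t + t^2); the count is [t^3].
(1 + t + t^3 + t^6) has coefficients 1,1,0,1 for degrees 0…3.
(1 + t + t^2 + t^3 + t^4 + t^5) has coefficients 1,1,1,1 for degrees 0…3.
Finally multiplying by (1 + t + t^2), the product of all factors after the first has coefficients 1,2,3,3 for degrees 0…3.
[t^3] = 1·3 + 1·3 + 1·1 = 7.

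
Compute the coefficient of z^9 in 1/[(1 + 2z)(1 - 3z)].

Partial fractions give a closed form: a_n = (2/5)·(-2)^n + (3/5)·3^n.
At n = 9: a_9 = 11605.

11605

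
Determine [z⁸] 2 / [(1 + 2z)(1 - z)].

Partial fractions give a closed form: a_n = (4/3)·(-2)^n + (2/3)·1^n.
At n = 8: a_8 = 342.

342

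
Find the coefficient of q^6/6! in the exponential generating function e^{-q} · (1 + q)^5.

151

The EGF product rule gives c_6 = Σ_{k_1+k_2=6} C(6; k_1,k_2) · ∏ g_i(k_i), where e^{-q} gives (-1)^k; (1+q)^5 gives the falling factorial (5)_k.
g_1(k) for k = 0…6: 1, -1, 1, -1, 1, -1, 1.
g_2(k) for k = 0…6: 1, 5, 20, 60, 120, 120, 0.
c_6 = Σ_k C(6,k)·g_1(k)·g_2(6−k) = 6·(-1)·120 + 15·1·120 + 20·(-1)·60 + 15·1·20 + 6·(-1)·5 + 1·1·1 = −720 + 1800 − 1200 + 300 − 30 + 1 = 151.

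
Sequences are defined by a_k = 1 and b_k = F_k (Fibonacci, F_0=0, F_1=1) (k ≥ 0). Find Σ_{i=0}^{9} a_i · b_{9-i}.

88

Write out a_i and b_{9-i} for i = 0,…,9 and sum the products.
Σ = 1·34 + 1·21 + 1·13 + 1·8 + 1·5 + 1·3 + 1·2 + 1·1 + 1·1 + 1·0 = 88.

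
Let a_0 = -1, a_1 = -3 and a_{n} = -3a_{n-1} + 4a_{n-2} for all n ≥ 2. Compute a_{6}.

1637

The ordinary generating function has denominator 1 + 3t - 4t^2.
Iterating the recurrence: a_0,…,a_{6} = -1, -3, 5, -27, 101, -411, 1637.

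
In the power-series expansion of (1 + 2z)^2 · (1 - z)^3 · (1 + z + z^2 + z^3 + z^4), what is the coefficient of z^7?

3

(1 + 2z)^2 has coefficients 1,4,4 for degrees 0…2.
(1 - z)^3 has coefficients 1,-3,3,-1,0,0,0,0 for degrees 0…7.
Finally multiplying by (1 + z + z^2 + z^3 + z^4), the product of all factors after the first has coefficients 1,-2,1,0,0,-1,2,-1 for degrees 0…7.
[z^7] = 1·(-1) + 4·2 + 4·(-1) = 3.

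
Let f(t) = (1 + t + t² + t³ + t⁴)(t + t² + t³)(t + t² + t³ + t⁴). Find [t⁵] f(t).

9

(1 + t + t² + t³ + t⁴) has coefficients 1,1,1,1,1 for degrees 0…4.
(t + t² + t³) has coefficients 0,1,1,1,0,0 for degrees 0…5.
Finally multiplying by (t + t² + t³ + t⁴), the product of all factors after the first has coefficients 0,0,1,2,3,3 for degrees 0…5.
[t⁵] = 1·3 + 1·3 + 1·2 + 1·1 + 1·0 = 9.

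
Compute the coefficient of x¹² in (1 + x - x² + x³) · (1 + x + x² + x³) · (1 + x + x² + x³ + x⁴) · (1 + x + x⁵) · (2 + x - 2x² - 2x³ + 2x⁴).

2

(1 + x - x² + x³) has coefficients 1,1,-1,1 for degrees 0…3.
(1 + x + x² + x³) has coefficients 1,1,1,1,0,0,0,0,0,0,0,0,0 for degrees 0…12.
Multiplying by (1 + x + x² + x³ + x⁴) gives running coefficients 1,2,3,4,4,3,2,1,0,0,0,0,0 for degrees 0…12.
Multiplying by (1 + x + x⁵) gives running coefficients 1,3,5,7,8,8,7,6,5,4,3,2,1 for degrees 0…12.
Finally multiplying by (2 + x - 2x² - 2x³ + 2x⁴), the product of all factors after the first has coefficients 2,7,11,11,9,6,2,1,2,3,2,1,0 for degrees 0…12.
[x¹²] = 1·0 + 1·1 − 1·2 + 1·3 = 2.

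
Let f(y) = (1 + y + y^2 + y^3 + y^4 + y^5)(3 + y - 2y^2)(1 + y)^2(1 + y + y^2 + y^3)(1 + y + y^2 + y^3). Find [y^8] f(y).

(1 + y + y^2 + y^3 + y^4 + y^5) has coefficients 1,1,1,1,1,1 for degrees 0…5.
(3 + y - 2y^2) has coefficients 3,1,-2,0,0,0,0,0,0 for degrees 0…8.
Multiplying by (1 + y)^2 gives running coefficients 3,7,3,-3,-2,0,0,0,0 for degrees 0…8.
Multiplying by (1 + y + y^2 + y^3) gives running coefficients 3,10,13,10,5,-2,-5,-2,0 for degrees 0…8.
Finally multiplying by (1 + y + y^2 + y^3), the product of all factors after the first has coefficients 3,13,26,36,38,26,8,-4,-9 for degrees 0…8.
[y^8] = 1·(-9) + 1·(-4) + 1·8 + 1·26 + 1·38 + 1·36 = 95.

95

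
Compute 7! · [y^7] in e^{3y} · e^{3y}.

The EGF product rule gives c_7 = Σ_{k_1+k_2=7} C(7; k_1,k_2) · ∏ g_i(k_i), where e^{3y} gives (3)^k; e^{3y} gives (3)^k.
g_1(k) for k = 0…7: 1, 3, 9, 27, 81, 243, 729, 2187.
g_2(k) for k = 0…7: 1, 3, 9, 27, 81, 243, 729, 2187.
c_7 = Σ_k C(7,k)·g_1(k)·g_2(7−k) = 1·1·2187 + 7·3·729 + 21·9·243 + 35·27·81 + 35·81·27 + 21·243·9 + 7·729·3 + 1·2187·1 = 2187 + 15309 + 45927 + 76545 + 76545 + 45927 + 15309 + 2187 = 279936.

279936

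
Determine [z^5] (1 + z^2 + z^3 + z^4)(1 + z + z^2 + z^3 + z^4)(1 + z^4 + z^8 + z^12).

(1 + z^2 + z^3 + z^4) has coefficients 1,0,1,1,1 for degrees 0…4.
(1 + z + z^2 + z^3 + z^4) has coefficients 1,1,1,1,1,0 for degrees 0…5.
Finally multiplying by (1 + z^4 + z^8 + z^12), the product of all factors after the first has coefficients 1,1,1,1,2,1 for degrees 0…5.
[z^5] = 1·1 + 1·1 + 1·1 + 1·1 = 4.

4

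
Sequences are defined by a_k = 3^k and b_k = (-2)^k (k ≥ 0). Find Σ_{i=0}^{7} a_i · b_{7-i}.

The convolution is the x^7 coefficient of A(x)B(x).
Σ = 1·(-128) + 3·64 + 9·(-32) + 27·16 + 81·(-8) + 243·4 + 729·(-2) + 2187·1 = 1261.

1261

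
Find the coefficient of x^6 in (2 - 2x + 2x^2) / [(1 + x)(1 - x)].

The denominator gives the recurrence a_n = a_(n−2) for n ≥ 3; the numerator fixes a_0 = 2, a_1 = -2, a_2 = 4.
Iterating: 2, -2, 4, -2, 4, -2, 4, so a_6 = 4.

4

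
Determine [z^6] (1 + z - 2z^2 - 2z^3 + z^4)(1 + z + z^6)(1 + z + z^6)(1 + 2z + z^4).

4

(1 + z - 2z^2 - 2z^3 + z^4) has coefficients 1,1,-2,-2,1 for degrees 0…4.
(1 + z + z^6) has coefficients 1,1,0,0,0,0,1 for degrees 0…6.
Multiplying by (1 + z + z^6) gives running coefficients 1,2,1,0,0,0,2 for degrees 0…6.
Finally multiplying by (1 + 2z + z^4), the product of all factors after the first has coefficients 1,4,5,2,1,2,3 for degrees 0…6.
[z^6] = 1·3 + 1·2 − 2·1 − 2·2 + 1·5 = 4.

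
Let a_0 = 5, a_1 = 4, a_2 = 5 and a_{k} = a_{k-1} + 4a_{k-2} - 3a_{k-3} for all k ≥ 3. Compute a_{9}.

547

The ordinary generating function has denominator 1 - q - 4q^2 + 3q^3.
Iterating the recurrence: a_0,…,a_{9} = 5, 4, 5, 6, 14, 23, 61, 111, 286, 547.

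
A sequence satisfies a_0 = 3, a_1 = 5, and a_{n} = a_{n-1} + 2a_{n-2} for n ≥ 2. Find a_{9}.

1365

The ordinary generating function has denominator 1 - y - 2y^2.
Iterating the recurrence: a_0,…,a_{9} = 3, 5, 11, 21, 43, 85, 171, 341, 683, 1365.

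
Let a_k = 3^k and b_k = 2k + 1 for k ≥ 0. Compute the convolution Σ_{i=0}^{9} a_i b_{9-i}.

59038

Write out a_i and b_{9-i} for i = 0,…,9 and sum the products.
Σ = 1·19 + 3·17 + 9·15 + 27·13 + 81·11 + 243·9 + 729·7 + 2187·5 + 6561·3 + 19683·1 = 59038.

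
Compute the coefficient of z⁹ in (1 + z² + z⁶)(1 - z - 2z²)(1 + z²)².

(1 + z² + z⁶) has coefficients 1,0,1,0,0,0,1 for degrees 0…6.
(1 - z - 2z²) has coefficients 1,-1,-2,0,0,0,0,0,0,0 for degrees 0…9.
Finally multiplying by (1 + z²)², the product of all factors after the first has coefficients 1,-1,0,-2,-3,-1,-2,0,0,0 for degrees 0…9.
[z⁹] = 1·0 + 1·0 + 1·(-2) = -2.

-2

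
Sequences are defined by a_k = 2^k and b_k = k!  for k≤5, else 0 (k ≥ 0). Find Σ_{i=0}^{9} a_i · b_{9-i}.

This is [x^9] in the product of the two ordinary generating functions.
Σ = 1·0 + 2·0 + 4·0 + 8·0 + 16·120 + 32·24 + 64·6 + 128·2 + 256·1 + 512·1 = 4096.

4096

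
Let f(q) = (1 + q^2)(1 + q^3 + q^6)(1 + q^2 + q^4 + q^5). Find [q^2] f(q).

2

(1 + q^2) has coefficients 1,0,1 for degrees 0…2.
(1 + q^3 + q^6) has coefficients 1,0,0 for degrees 0…2.
Finally multiplying by (1 + q^2 + q^4 + q^5), the product of all factors after the first has coefficients 1,0,1 for degrees 0…2.
[q^2] = 1·1 + 1·1 = 2.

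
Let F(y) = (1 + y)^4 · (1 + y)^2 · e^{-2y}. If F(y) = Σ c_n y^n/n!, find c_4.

The EGF product rule gives c_4 = Σ_{k_1+k_2+k_3=4} C(4; k_1,k_2,k_3) · ∏ g_i(k_i), where (1+y)^4 gives the falling factorial (4)_k; (1+y)^2 gives the falling factorial (2)_k; e^{-2y} gives (-2)^k.
g_1(k) for k = 0…4: 1, 4, 12, 24, 24.
g_2(k) for k = 0…4: 1, 2, 2, 0, 0.
g_3(k) for k = 0…4: 1, -2, 4, -8, 16.
First combine the last two factors: h(k) = Σ_j C(k,j)·g_2(j)·g_3(k−j) for k = 0…4: 1, 0, -2, 4, 0.
c_4 = Σ_k C(4,k)·g_1(k)·h(4−k) = 4·4·4 + 6·12·(-2) + 1·24·1 = 64 − 144 + 24 = -56.

-56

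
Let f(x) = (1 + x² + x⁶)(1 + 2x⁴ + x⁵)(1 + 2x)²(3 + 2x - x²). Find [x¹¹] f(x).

27

(1 + x² + x⁶) has coefficients 1,0,1,0,0,0,1 for degrees 0…6.
(1 + 2x⁴ + x⁵) has coefficients 1,0,0,0,2,1,0,0,0,0,0,0 for degrees 0…11.
Multiplying by (1 + 2x)² gives running coefficients 1,4,4,0,2,9,12,4,0,0,0,0 for degrees 0…11.
Finally multiplying by (3 + 2x - x²), the product of all factors after the first has coefficients 3,14,19,4,2,31,52,27,-4,-4,0,0 for degrees 0…11.
[x¹¹] = 1·0 + 1·(-4) + 1·31 = 27.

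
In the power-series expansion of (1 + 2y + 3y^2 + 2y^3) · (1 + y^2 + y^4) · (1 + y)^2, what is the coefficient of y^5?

(1 + 2y + 3y^2 + 2y^3) has coefficients 1,2,3,2 for degrees 0…3.
(1 + y^2 + y^4) has coefficients 1,0,1,0,1,0 for degrees 0…5.
Finally multiplying by (1 + y)^2, the product of all factors after the first has coefficients 1,2,2,2,2,2 for degrees 0…5.
[y^5] = 1·2 + 2·2 + 3·2 + 2·2 = 16.

16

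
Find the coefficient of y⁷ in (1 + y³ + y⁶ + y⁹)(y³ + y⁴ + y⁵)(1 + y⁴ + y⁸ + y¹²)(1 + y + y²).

4

(1 + y³ + y⁶ + y⁹) has coefficients 1,0,0,1,0,0,1,0 for degrees 0…7.
(y³ + y⁴ + y⁵) has coefficients 0,0,0,1,1,1,0,0 for degrees 0…7.
Multiplying by (1 + y⁴ + y⁸ + y¹²) gives running coefficients 0,0,0,1,1,1,0,1 for degrees 0…7.
Finally multiplying by (1 + y + y²), the product of all factors after the first has coefficients 0,0,0,1,2,3,2,2 for degrees 0…7.
[y⁷] = 1·2 + 1·2 + 1·0 = 4.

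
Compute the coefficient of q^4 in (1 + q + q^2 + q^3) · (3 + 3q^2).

3

(1 + q + q^2 + q^3) has coefficients 1,1,1,1 for degrees 0…3.
(3 + 3q^2) has coefficients 3,0,3,0,0 for degrees 0…4.
[q^4] = 1·0 + 1·0 + 1·3 + 1·0 = 3.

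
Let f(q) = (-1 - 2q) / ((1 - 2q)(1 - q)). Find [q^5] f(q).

-125

The denominator gives the recurrence a_n = 3a_(n−1) − 2a_(n−2) for n ≥ 2; the numerator fixes a_0 = -1, a_1 = -5.
Iterating: -1, -5, -13, -29, -61, -125, so a_5 = -125.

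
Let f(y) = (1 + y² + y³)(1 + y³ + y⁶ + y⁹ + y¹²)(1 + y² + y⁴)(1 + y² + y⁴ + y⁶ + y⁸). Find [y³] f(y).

2

(1 + y² + y³) has coefficients 1,0,1,1 for degrees 0…3.
(1 + y³ + y⁶ + y⁹ + y¹²) has coefficients 1,0,0,1 for degrees 0…3.
Multiplying by (1 + y² + y⁴) gives running coefficients 1,0,1,1 for degrees 0…3.
Finally multiplying by (1 + y² + y⁴ + y⁶ + y⁸), the product of all factors after the first has coefficients 1,0,2,1 for degrees 0…3.
[y³] = 1·1 + 1·0 + 1·1 = 2.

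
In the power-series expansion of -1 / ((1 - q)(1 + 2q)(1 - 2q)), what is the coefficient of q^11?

-1365

Partial fractions give a closed form: a_n = (1/3)·1^n + (-1/3)·(-2)^n + (-1)·2^n.
At n = 11: a_11 = -1365.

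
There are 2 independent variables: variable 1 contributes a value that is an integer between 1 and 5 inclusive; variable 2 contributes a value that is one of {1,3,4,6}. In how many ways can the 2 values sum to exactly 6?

The generating function for the choices is (t + t^2 + t^3 + t^4 + t^5)·(t + t^3 + t^4 + t^6); the count is [t^6].
(t + t^2 + t^3 + t^4 + t^5) has coefficients 0,1,1,1,1,1 for degrees 0…5.
(t + t^3 + t^4 + t^6) has coefficients 0,1,0,1,1,0,1 for degrees 0…6.
[t^6] = 1·0 + 1·1 + 1·1 + 1·0 + 1·1 = 3.

3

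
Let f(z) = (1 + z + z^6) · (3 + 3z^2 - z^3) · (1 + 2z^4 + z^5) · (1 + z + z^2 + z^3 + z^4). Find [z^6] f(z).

(1 + z + z^6) has coefficients 1,1,0,0,0,0,1 for degrees 0…6.
(3 + 3z^2 - z^3) has coefficients 3,0,3,-1,0,0,0 for degrees 0…6.
Multiplying by (1 + 2z^4 + z^5) gives running coefficients 3,0,3,-1,6,3,6 for degrees 0…6.
Finally multiplying by (1 + z + z^2 + z^3 + z^4), the product of all factors after the first has coefficients 3,3,6,5,11,11,17 for degrees 0…6.
[z^6] = 1·17 + 1·11 + 1·3 = 31.

31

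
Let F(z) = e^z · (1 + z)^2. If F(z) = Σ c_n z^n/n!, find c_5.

The EGF product rule gives c_5 = Σ_{k_1+k_2=5} C(5; k_1,k_2) · ∏ g_i(k_i), where e^z gives (1)^k; (1+z)^2 gives the falling factorial (2)_k.
g_1(k) for k = 0…5: 1, 1, 1, 1, 1, 1.
g_2(k) for k = 0…5: 1, 2, 2, 0, 0, 0.
c_5 = Σ_k C(5,k)·g_1(k)·g_2(5−k) = 10·1·2 + 5·1·2 + 1·1·1 = 20 + 10 + 1 = 31.

31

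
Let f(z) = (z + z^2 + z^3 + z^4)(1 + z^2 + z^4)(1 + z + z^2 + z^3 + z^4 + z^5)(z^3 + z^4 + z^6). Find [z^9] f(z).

22

(z + z^2 + z^3 + z^4) has coefficients 0,1,1,1,1 for degrees 0…4.
(1 + z^2 + z^4) has coefficients 1,0,1,0,1,0,0,0,0,0 for degrees 0…9.
Multiplying by (1 + z + z^2 + z^3 + z^4 + z^5) gives running coefficients 1,1,2,2,3,3,2,2,1,1 for degrees 0…9.
Finally multiplying by (z^3 + z^4 + z^6), the product of all factors after the first has coefficients 0,0,0,1,2,3,5,6,8,7 for degrees 0…9.
[z^9] = 1·8 + 1·6 + 1·5 + 1·3 = 22.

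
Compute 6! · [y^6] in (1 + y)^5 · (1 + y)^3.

The EGF product rule gives c_6 = Σ_{k_1+k_2=6} C(6; k_1,k_2) · ∏ g_i(k_i), where (1+y)^5 gives the falling factorial (5)_k; (1+y)^3 gives the falling factorial (3)_k.
g_1(k) for k = 0…6: 1, 5, 20, 60, 120, 120, 0.
g_2(k) for k = 0…6: 1, 3, 6, 6, 0, 0, 0.
c_6 = Σ_k C(6,k)·g_1(k)·g_2(6−k) = 20·60·6 + 15·120·6 + 6·120·3 = 7200 + 10800 + 2160 = 20160.

20160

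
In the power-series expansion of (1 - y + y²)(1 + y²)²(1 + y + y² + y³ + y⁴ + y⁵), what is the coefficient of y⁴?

4

(1 - y + y²) has coefficients 1,-1,1 for degrees 0…2.
(1 + y²)² has coefficients 1,0,2,0,1 for degrees 0…4.
Finally multiplying by (1 + y + y² + y³ + y⁴ + y⁵), the product of all factors after the first has coefficients 1,1,3,3,4 for degrees 0…4.
[y⁴] = 1·4 − 1·3 + 1·3 = 4.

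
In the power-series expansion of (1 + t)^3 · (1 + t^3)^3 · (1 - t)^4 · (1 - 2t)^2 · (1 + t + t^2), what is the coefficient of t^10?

(1 + t)^3 has coefficients 1,3,3,1 for degrees 0…3.
(1 + t^3)^3 has coefficients 1,0,0,3,0,0,3,0,0,1,0 for degrees 0…10.
Multiplying by (1 - t)^4 gives running coefficients 1,-4,6,-1,-11,18,-9,-9,18,-11,-1 for degrees 0…10.
Multiplying by (1 - 2t)^2 gives running coefficients 1,-8,26,-41,17,58,-125,99,18,-119,115 for degrees 0…10.
Finally multiplying by (1 + t + t^2), the product of all factors after the first has coefficients 1,-7,19,-23,2,34,-50,32,-8,-2,14 for degrees 0…10.
[t^10] = 1·14 + 3·(-2) + 3·(-8) + 1·32 = 16.

16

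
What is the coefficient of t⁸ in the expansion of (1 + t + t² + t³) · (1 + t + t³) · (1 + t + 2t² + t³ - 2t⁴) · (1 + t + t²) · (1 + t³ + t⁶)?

39

(1 + t + t² + t³) has coefficients 1,1,1,1 for degrees 0…3.
(1 + t + t³) has coefficients 1,1,0,1,0,0,0,0,0 for degrees 0…8.
Multiplying by (1 + t + 2t² + t³ - 2t⁴) gives running coefficients 1,2,3,4,0,0,1,-2,0 for degrees 0…8.
Multiplying by (1 + t + t²) gives running coefficients 1,3,6,9,7,4,1,-1,-1 for degrees 0…8.
Finally multiplying by (1 + t³ + t⁶), the product of all factors after the first has coefficients 1,3,6,10,10,10,11,9,9 for degrees 0…8.
[t⁸] = 1·9 + 1·9 + 1·11 + 1·10 = 39.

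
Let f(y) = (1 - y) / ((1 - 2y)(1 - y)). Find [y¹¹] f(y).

2048

Partial fractions give a closed form: a_n = (1)·2^n.
At n = 11: a_11 = 2048.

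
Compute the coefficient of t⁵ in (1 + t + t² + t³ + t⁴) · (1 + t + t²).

(1 + t + t² + t³ + t⁴) has coefficients 1,1,1,1,1 for degrees 0…4.
(1 + t + t²) has coefficients 1,1,1,0,0,0 for degrees 0…5.
[t⁵] = 1·0 + 1·0 + 1·0 + 1·1 + 1·1 = 2.

2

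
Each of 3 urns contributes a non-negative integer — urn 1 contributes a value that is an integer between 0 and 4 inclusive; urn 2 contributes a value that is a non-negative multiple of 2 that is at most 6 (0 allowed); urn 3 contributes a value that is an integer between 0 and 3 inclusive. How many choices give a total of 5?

The generating function for the choices is (1 + t + t^2 + t^3 + t^4)·(1 + t^2 + t^4 + t^6)·(1 + t + t^2 + t^3); the count is [t^5].
(1 + t + t^2 + t^3 + t^4) has coefficients 1,1,1,1,1 for degrees 0…4.
(1 + t^2 + t^4 + t^6) has coefficients 1,0,1,0,1,0 for degrees 0…5.
Finally multiplying by (1 + t + t^2 + t^3), the product of all factors after the first has coefficients 1,1,2,2,2,2 for degrees 0…5.
[t^5] = 1·2 + 1·2 + 1·2 + 1·2 + 1·1 = 9.

9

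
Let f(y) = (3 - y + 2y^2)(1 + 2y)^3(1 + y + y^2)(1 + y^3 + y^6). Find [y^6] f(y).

108

(3 - y + 2y^2) has coefficients 3,-1,2 for degrees 0…2.
(1 + 2y)^3 has coefficients 1,6,12,8,0,0,0 for degrees 0…6.
Multiplying by (1 + y + y^2) gives running coefficients 1,7,19,26,20,8,0 for degrees 0…6.
Finally multiplying by (1 + y^3 + y^6), the product of all factors after the first has coefficients 1,7,19,27,27,27,27 for degrees 0…6.
[y^6] = 3·27 − 1·27 + 2·27 = 108.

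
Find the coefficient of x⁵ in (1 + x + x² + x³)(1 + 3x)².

9

(1 + x + x² + x³) has coefficients 1,1,1,1 for degrees 0…3.
(1 + 3x)² has coefficients 1,6,9,0,0,0 for degrees 0…5.
[x⁵] = 1·0 + 1·0 + 1·0 + 1·9 = 9.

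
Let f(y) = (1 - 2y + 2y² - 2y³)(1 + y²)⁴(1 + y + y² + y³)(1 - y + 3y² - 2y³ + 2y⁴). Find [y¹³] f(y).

(1 - 2y + 2y² - 2y³) has coefficients 1,-2,2,-2 for degrees 0…3.
(1 + y²)⁴ has coefficients 1,0,4,0,6,0,4,0,1,0,0,0,0,0 for degrees 0…13.
Multiplying by (1 + y + y² + y³) gives running coefficients 1,1,5,5,10,10,10,10,5,5,1,1,0,0 for degrees 0…13.
Finally multiplying by (1 - y + 3y² - 2y³ + 2y⁴), the product of all factors after the first has coefficients 1,0,7,1,20,7,30,20,25,30,11,25,2,11 for degrees 0…13.
[y¹³] = 1·11 − 2·2 + 2·25 − 2·11 = 35.

35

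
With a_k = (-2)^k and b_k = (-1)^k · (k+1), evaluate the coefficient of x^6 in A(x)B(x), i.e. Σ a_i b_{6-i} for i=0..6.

Write out a_i and b_{6-i} for i = 0,…,6 and sum the products.
Σ = 1·7 − 2·(-6) + 4·5 − 8·(-4) + 16·3 − 32·(-2) + 64·1 = 247.

247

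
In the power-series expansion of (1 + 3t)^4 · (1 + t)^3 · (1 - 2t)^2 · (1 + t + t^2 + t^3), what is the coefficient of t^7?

600

(1 + 3t)^4 has coefficients 1,12,54,108,81 for degrees 0…4.
(1 + t)^3 has coefficients 1,3,3,1,0,0,0,0 for degrees 0…7.
Multiplying by (1 - 2t)^2 gives running coefficients 1,-1,-5,1,8,4,0,0 for degrees 0…7.
Finally multiplying by (1 + t + t^2 + t^3), the product of all factors after the first has coefficients 1,0,-5,-4,3,8,13,12 for degrees 0…7.
[t^7] = 1·12 + 12·13 + 54·8 + 108·3 + 81·(-4) = 600.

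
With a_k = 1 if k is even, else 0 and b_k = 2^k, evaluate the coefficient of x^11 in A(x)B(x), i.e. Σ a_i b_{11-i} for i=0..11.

2730

The convolution is the t^11 coefficient of A(t)B(t).
Σ = 1·2048 + 0·1024 + 1·512 + 0·256 + 1·128 + 0·64 + 1·32 + 0·16 + 1·8 + 0·4 + 1·2 + 0·1 = 2730.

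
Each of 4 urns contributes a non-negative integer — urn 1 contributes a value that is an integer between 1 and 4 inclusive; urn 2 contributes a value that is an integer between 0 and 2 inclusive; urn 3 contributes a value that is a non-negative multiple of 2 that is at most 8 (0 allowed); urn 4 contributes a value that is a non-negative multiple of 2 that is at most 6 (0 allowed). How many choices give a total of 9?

22

The generating function for the choices is (q + q^2 + q^3 + q^4)·(1 + q + q^2)·(1 + q^2 + q^4 + q^6 + q^8)·(1 + q^2 + q^4 + q^6); the count is [q^9].
(q + q^2 + q^3 + q^4) has coefficients 0,1,1,1,1 for degrees 0…4.
(1 + q + q^2) has coefficients 1,1,1,0,0,0,0,0,0,0 for degrees 0…9.
Multiplying by (1 + q^2 + q^4 + q^6 + q^8) gives running coefficients 1,1,2,1,2,1,2,1,2,1 for degrees 0…9.
Finally multiplying by (1 + q^2 + q^4 + q^6), the product of all factors after the first has coefficients 1,1,3,2,5,3,7,4,8,4 for degrees 0…9.
[q^9] = 1·8 + 1·4 + 1·7 + 1·3 = 22.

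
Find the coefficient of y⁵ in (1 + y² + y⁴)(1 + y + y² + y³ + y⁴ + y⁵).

(1 + y² + y⁴) has coefficients 1,0,1,0,1 for degrees 0…4.
(1 + y + y² + y³ + y⁴ + y⁵) has coefficients 1,1,1,1,1,1 for degrees 0…5.
[y⁵] = 1·1 + 1·1 + 1·1 = 3.

3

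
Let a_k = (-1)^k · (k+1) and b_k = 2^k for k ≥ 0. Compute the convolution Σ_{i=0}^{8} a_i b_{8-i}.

117

Write out a_i and b_{8-i} for i = 0,…,8 and sum the products.
Σ = 1·256 − 2·128 + 3·64 − 4·32 + 5·16 − 6·8 + 7·4 − 8·2 + 9·1 = 117.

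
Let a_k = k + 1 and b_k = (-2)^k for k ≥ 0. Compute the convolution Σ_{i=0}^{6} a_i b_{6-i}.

This is [x^6] in the product of the two ordinary generating functions.
Σ = 1·64 + 2·(-32) + 3·16 + 4·(-8) + 5·4 + 6·(-2) + 7·1 = 31.

31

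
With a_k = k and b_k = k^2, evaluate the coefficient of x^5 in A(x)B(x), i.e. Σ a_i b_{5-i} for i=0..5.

50

The convolution is the t^5 coefficient of A(t)B(t).
Σ = 0·25 + 1·16 + 2·9 + 3·4 + 4·1 + 5·0 = 50.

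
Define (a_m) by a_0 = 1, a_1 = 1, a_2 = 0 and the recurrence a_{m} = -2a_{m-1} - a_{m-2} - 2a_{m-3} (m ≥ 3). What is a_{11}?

-411

The ordinary generating function has denominator 1 + 2x + x^2 + 2x^3.
Iterating the recurrence: a_0,…,a_{11} = 1, 1, 0, -3, 4, -5, 12, -27, 52, -101, 204, -411.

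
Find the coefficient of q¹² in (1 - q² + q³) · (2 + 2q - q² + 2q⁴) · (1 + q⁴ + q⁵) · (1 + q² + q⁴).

(1 - q² + q³) has coefficients 1,0,-1,1 for degrees 0…3.
(2 + 2q - q² + 2q⁴) has coefficients 2,2,-1,0,2,0,0,0,0,0,0,0,0 for degrees 0…12.
Multiplying by (1 + q⁴ + q⁵) gives running coefficients 2,2,-1,0,4,4,1,-1,2,2,0,0,0 for degrees 0…12.
Finally multiplying by (1 + q² + q⁴), the product of all factors after the first has coefficients 2,2,1,2,5,6,4,3,7,5,3,1,2 for degrees 0…12.
[q¹²] = 1·2 − 1·3 + 1·5 = 4.

4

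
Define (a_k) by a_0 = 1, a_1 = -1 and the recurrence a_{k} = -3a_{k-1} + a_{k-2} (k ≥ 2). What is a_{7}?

-1549

The ordinary generating function has denominator 1 + 3q - q^2.
Iterating the recurrence: a_0,…,a_{7} = 1, -1, 4, -13, 43, -142, 469, -1549.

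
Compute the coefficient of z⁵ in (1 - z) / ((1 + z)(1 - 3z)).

121

Partial fractions give a closed form: a_n = (1/2)·(-1)^n + (1/2)·3^n.
At n = 5: a_5 = 121.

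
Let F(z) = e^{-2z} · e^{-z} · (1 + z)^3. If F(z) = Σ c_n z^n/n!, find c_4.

9

The EGF product rule gives c_4 = Σ_{k_1+k_2+k_3=4} C(4; k_1,k_2,k_3) · ∏ g_i(k_i), where e^{-2z} gives (-2)^k; e^{-z} gives (-1)^k; (1+z)^3 gives the falling factorial (3)_k.
g_1(k) for k = 0…4: 1, -2, 4, -8, 16.
g_2(k) for k = 0…4: 1, -1, 1, -1, 1.
g_3(k) for k = 0…4: 1, 3, 6, 6, 0.
First combine the last two factors: h(k) = Σ_j C(k,j)·g_2(j)·g_3(k−j) for k = 0…4: 1, 2, 1, -4, 1.
c_4 = Σ_k C(4,k)·g_1(k)·h(4−k) = 1·1·1 + 4·(-2)·(-4) + 6·4·1 + 4·(-8)·2 + 1·16·1 = 1 + 32 + 24 − 64 + 16 = 9.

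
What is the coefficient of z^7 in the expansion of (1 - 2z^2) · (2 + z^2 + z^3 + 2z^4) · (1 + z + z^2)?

(1 - 2z^2) has coefficients 1,0,-2 for degrees 0…2.
(2 + z^2 + z^3 + 2z^4) has coefficients 2,0,1,1,2,0,0,0 for degrees 0…7.
Finally multiplying by (1 + z + z^2), the product of all factors after the first has coefficients 2,2,3,2,4,3,2,0 for degrees 0…7.
[z^7] = 1·0 − 2·3 = -6.

-6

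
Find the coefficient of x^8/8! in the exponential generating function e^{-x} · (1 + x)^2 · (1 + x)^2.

The EGF product rule gives c_8 = Σ_{k_1+k_2+k_3=8} C(8; k_1,k_2,k_3) · ∏ g_i(k_i), where e^{-x} gives (-1)^k; (1+x)^2 gives the falling factorial (2)_k; (1+x)^2 gives the falling factorial (2)_k.
g_1(k) for k = 0…8: 1, -1, 1, -1, 1, -1, 1, -1, 1.
g_2(k) for k = 0…8: 1, 2, 2, 0, 0, 0, 0, 0, 0.
g_3(k) for k = 0…8: 1, 2, 2, 0, 0, 0, 0, 0, 0.
First combine the last two factors: h(k) = Σ_j C(k,j)·g_2(j)·g_3(k−j) for k = 0…8: 1, 4, 12, 24, 24, 0, 0, 0, 0.
c_8 = Σ_k C(8,k)·g_1(k)·h(8−k) = 70·1·24 + 56·(-1)·24 + 28·1·12 + 8·(-1)·4 + 1·1·1 = 1680 − 1344 + 336 − 32 + 1 = 641.

641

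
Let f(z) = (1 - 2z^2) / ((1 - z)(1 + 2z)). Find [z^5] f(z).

-11

The denominator gives the recurrence a_n = −a_(n−1) + 2a_(n−2) for n ≥ 3; the numerator fixes a_0 = 1, a_1 = -1, a_2 = 1.
Iterating: 1, -1, 1, -3, 5, -11, so a_5 = -11.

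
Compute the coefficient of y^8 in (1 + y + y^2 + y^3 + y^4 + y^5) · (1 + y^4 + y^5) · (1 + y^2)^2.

(1 + y + y^2 + y^3 + y^4 + y^5) has coefficients 1,1,1,1,1,1 for degrees 0…5.
(1 + y^4 + y^5) has coefficients 1,0,0,0,1,1,0,0,0 for degrees 0…8.
Finally multiplying by (1 + y^2)^2, the product of all factors after the first has coefficients 1,0,2,0,2,1,2,2,1 for degrees 0…8.
[y^8] = 1·1 + 1·2 + 1·2 + 1·1 + 1·2 + 1·0 = 8.

8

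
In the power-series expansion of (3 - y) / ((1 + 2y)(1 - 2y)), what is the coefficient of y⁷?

-64

The denominator gives the recurrence a_n = 4a_(n−2) for n ≥ 3; the numerator fixes a_0 = 3, a_1 = -1, a_2 = 12.
Iterating: 3, -1, 12, -4, 48, -16, 192, -64, so a_7 = -64.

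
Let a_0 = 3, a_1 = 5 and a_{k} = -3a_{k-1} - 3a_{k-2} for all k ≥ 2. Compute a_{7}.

The ordinary generating function has denominator 1 + 3q + 3q^2.
Iterating the recurrence: a_0,…,a_{7} = 3, 5, -24, 57, -99, 126, -81, -135.

-135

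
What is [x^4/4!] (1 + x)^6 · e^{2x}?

The EGF product rule gives c_4 = Σ_{k_1+k_2=4} C(4; k_1,k_2) · ∏ g_i(k_i), where (1+x)^6 gives the falling factorial (6)_k; e^{2x} gives (2)^k.
g_1(k) for k = 0…4: 1, 6, 30, 120, 360.
g_2(k) for k = 0…4: 1, 2, 4, 8, 16.
c_4 = Σ_k C(4,k)·g_1(k)·g_2(4−k) = 1·1·16 + 4·6·8 + 6·30·4 + 4·120·2 + 1·360·1 = 16 + 192 + 720 + 960 + 360 = 2248.

2248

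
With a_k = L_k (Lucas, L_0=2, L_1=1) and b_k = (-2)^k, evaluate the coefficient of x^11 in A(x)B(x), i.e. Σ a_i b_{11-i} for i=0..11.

-4007

The convolution is the t^11 coefficient of A(t)B(t).
Σ = 2·(-2048) + 1·1024 + 3·(-512) + 4·256 + 7·(-128) + 11·64 + 18·(-32) + 29·16 + 47·(-8) + 76·4 + 123·(-2) + 199·1 = -4007.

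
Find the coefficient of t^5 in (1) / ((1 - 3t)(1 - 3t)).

The denominator gives the recurrence a_n = 6a_(n−1) − 9a_(n−2) for n ≥ 2; the numerator fixes a_0 = 1, a_1 = 6.
Iterating: 1, 6, 27, 108, 405, 1458, so a_5 = 1458.

1458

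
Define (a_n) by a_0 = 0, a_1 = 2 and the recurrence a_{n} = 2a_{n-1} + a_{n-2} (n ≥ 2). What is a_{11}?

11482

The ordinary generating function has denominator 1 - 2x - x^2.
Iterating the recurrence: a_0,…,a_{11} = 0, 2, 4, 10, 24, 58, 140, 338, 816, 1970, 4756, 11482.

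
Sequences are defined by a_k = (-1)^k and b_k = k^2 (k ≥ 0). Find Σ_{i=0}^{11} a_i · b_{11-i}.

Write out a_i and b_{11-i} for i = 0,…,11 and sum the products.
Σ = 1·121 − 1·100 + 1·81 − 1·64 + 1·49 − 1·36 + 1·25 − 1·16 + 1·9 − 1·4 + 1·1 − 1·0 = 66.

66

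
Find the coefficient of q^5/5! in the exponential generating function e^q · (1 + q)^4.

The EGF product rule gives c_5 = Σ_{k_1+k_2=5} C(5; k_1,k_2) · ∏ g_i(k_i), where e^q gives (1)^k; (1+q)^4 gives the falling factorial (4)_k.
g_1(k) for k = 0…5: 1, 1, 1, 1, 1, 1.
g_2(k) for k = 0…5: 1, 4, 12, 24, 24, 0.
c_5 = Σ_k C(5,k)·g_1(k)·g_2(5−k) = 5·1·24 + 10·1·24 + 10·1·12 + 5·1·4 + 1·1·1 = 120 + 240 + 120 + 20 + 1 = 501.

501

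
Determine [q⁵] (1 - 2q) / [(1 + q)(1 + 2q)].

-125

Partial fractions give a closed form: a_n = (-3)·(-1)^n + (4)·(-2)^n.
At n = 5: a_5 = -125.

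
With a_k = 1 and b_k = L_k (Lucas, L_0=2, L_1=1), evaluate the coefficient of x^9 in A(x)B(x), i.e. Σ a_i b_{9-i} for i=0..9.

198

Write out a_i and b_{9-i} for i = 0,…,9 and sum the products.
Σ = 1·76 + 1·47 + 1·29 + 1·18 + 1·11 + 1·7 + 1·4 + 1·3 + 1·1 + 1·2 = 198.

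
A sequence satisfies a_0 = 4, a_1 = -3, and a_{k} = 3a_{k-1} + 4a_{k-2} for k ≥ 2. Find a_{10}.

209719

The ordinary generating function has denominator 1 - 3z - 4z^2.
Iterating the recurrence: a_0,…,a_{10} = 4, -3, 7, 9, 55, 201, 823, 3273, 13111, 52425, 209719.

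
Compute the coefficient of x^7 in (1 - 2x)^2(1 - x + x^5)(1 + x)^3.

-5

(1 - 2x)^2 has coefficients 1,-4,4 for degrees 0…2.
(1 - x + x^5) has coefficients 1,-1,0,0,0,1,0,0 for degrees 0…7.
Finally multiplying by (1 + x)^3, the product of all factors after the first has coefficients 1,2,0,-2,-1,1,3,3 for degrees 0…7.
[x^7] = 1·3 − 4·3 + 4·1 = -5.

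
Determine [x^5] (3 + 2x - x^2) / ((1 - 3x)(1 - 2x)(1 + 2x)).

Partial fractions give a closed form: a_n = (32/5)·3^n + (-15/4)·2^n + (7/20)·(-2)^n.
At n = 5: a_5 = 1424.

1424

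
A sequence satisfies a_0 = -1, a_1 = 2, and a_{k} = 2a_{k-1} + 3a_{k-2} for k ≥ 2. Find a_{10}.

14761

The ordinary generating function has denominator 1 - 2q - 3q^2.
Iterating the recurrence: a_0,…,a_{10} = -1, 2, 1, 8, 19, 62, 181, 548, 1639, 4922, 14761.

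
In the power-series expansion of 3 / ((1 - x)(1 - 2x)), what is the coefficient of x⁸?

The denominator gives the recurrence a_n = 3a_(n−1) − 2a_(n−2) for n ≥ 2; the numerator fixes a_0 = 3, a_1 = 9.
Iterating: 3, 9, 21, 45, 93, 189, 381, 765, 1533, so a_8 = 1533.

1533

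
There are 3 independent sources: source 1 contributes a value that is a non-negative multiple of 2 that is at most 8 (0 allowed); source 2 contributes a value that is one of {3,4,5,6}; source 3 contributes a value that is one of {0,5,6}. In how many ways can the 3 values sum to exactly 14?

5

The generating function for the choices is (1 + t^2 + t^4 + t^6 + t^8)·(t^3 + t^4 + t^5 + t^6)·(1 + t^5 + t^6); the count is [t^14].
(1 + t^2 + t^4 + t^6 + t^8) has coefficients 1,0,1,0,1,0,1,0,1 for degrees 0…8.
(t^3 + t^4 + t^5 + t^6) has coefficients 0,0,0,1,1,1,1,0,0,0,0,0,0,0,0 for degrees 0…14.
Finally multiplying by (1 + t^5 + t^6), the product of all factors after the first has coefficients 0,0,0,1,1,1,1,0,1,2,2,2,1,0,0 for degrees 0…14.
[t^14] = 1·0 + 1·1 + 1·2 + 1·1 + 1·1 = 5.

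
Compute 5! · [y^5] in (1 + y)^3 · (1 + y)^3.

The EGF product rule gives c_5 = Σ_{k_1+k_2=5} C(5; k_1,k_2) · ∏ g_i(k_i), where (1+y)^3 gives the falling factorial (3)_k; (1+y)^3 gives the falling factorial (3)_k.
g_1(k) for k = 0…5: 1, 3, 6, 6, 0, 0.
g_2(k) for k = 0…5: 1, 3, 6, 6, 0, 0.
c_5 = Σ_k C(5,k)·g_1(k)·g_2(5−k) = 10·6·6 + 10·6·6 = 360 + 360 = 720.

720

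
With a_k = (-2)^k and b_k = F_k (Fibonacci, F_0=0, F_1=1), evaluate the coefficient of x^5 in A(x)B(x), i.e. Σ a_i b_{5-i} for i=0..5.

15

This is [x^5] in the product of the two ordinary generating functions.
Σ = 1·5 − 2·3 + 4·2 − 8·1 + 16·1 − 32·0 = 15.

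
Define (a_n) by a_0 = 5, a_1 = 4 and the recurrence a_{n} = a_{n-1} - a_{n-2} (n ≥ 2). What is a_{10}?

-4

The ordinary generating function has denominator 1 - y + y^2.
Iterating the recurrence: a_0,…,a_{10} = 5, 4, -1, -5, -4, 1, 5, 4, -1, -5, -4.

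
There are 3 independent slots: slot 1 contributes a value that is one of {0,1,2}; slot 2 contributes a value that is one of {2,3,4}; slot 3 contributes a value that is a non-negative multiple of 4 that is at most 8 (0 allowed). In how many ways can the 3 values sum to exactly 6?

2

The generating function for the choices is (1 + t + t²)·(t² + t³ + t⁴)·(1 + t⁴ + t⁸); the count is [t⁶].
(1 + t + t²) has coefficients 1,1,1 for degrees 0…2.
(t² + t³ + t⁴) has coefficients 0,0,1,1,1,0,0 for degrees 0…6.
Finally multiplying by (1 + t⁴ + t⁸), the product of all factors after the first has coefficients 0,0,1,1,1,0,1 for degrees 0…6.
[t⁶] = 1·1 + 1·0 + 1·1 = 2.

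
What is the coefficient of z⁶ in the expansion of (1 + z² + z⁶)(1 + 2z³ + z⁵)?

(1 + z² + z⁶) has coefficients 1,0,1,0,0,0,1 for degrees 0…6.
(1 + 2z³ + z⁵) has coefficients 1,0,0,2,0,1,0 for degrees 0…6.
[z⁶] = 1·0 + 1·0 + 1·1 = 1.

1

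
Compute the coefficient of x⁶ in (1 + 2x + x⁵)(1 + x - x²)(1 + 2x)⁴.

-39

(1 + 2x + x⁵) has coefficients 1,2,0,0,0,1 for degrees 0…5.
(1 + x - x²) has coefficients 1,1,-1,0,0,0,0 for degrees 0…6.
Finally multiplying by (1 + 2x)⁴, the product of all factors after the first has coefficients 1,9,31,48,24,-16,-16 for degrees 0…6.
[x⁶] = 1·(-16) + 2·(-16) + 1·9 = -39.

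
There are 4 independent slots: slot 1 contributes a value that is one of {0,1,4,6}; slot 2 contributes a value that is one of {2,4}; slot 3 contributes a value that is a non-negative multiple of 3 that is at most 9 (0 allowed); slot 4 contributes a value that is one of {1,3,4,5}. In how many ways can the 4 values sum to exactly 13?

10

The generating function for the choices is (1 + x + x^4 + x^6)·(x^2 + x^4)·(1 + x^3 + x^6 + x^9)·(x + x^3 + x^4 + x^5); the count is [x^13].
(1 + x + x^4 + x^6) has coefficients 1,1,0,0,1,0,1 for degrees 0…6.
(x^2 + x^4) has coefficients 0,0,1,0,1,0,0,0,0,0,0,0,0,0 for degrees 0…13.
Multiplying by (1 + x^3 + x^6 + x^9) gives running coefficients 0,0,1,0,1,1,0,1,1,0,1,1,0,1 for degrees 0…13.
Finally multiplying by (x + x^3 + x^4 + x^5), the product of all factors after the first has coefficients 0,0,0,1,0,2,2,2,3,3,2,3,3,2 for degrees 0…13.
[x^13] = 1·2 + 1·3 + 1·3 + 1·2 = 10.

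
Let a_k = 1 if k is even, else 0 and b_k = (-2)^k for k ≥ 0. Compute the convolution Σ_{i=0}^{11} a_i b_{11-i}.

-2730

The convolution is the x^11 coefficient of A(x)B(x).
Σ = 1·(-2048) + 0·1024 + 1·(-512) + 0·256 + 1·(-128) + 0·64 + 1·(-32) + 0·16 + 1·(-8) + 0·4 + 1·(-2) + 0·1 = -2730.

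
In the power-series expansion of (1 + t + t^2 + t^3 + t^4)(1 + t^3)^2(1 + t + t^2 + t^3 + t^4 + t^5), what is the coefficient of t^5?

(1 + t + t^2 + t^3 + t^4) has coefficients 1,1,1,1,1 for degrees 0…4.
(1 + t^3)^2 has coefficients 1,0,0,2,0,0 for degrees 0…5.
Finally multiplying by (1 + t + t^2 + t^3 + t^4 + t^5), the product of all factors after the first has coefficients 1,1,1,3,3,3 for degrees 0…5.
[t^5] = 1·3 + 1·3 + 1·3 + 1·1 + 1·1 = 11.

11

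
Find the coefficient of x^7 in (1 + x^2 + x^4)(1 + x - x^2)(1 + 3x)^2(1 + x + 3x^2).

(1 + x^2 + x^4) has coefficients 1,0,1,0,1 for degrees 0…4.
(1 + x - x^2) has coefficients 1,1,-1,0,0,0,0,0 for degrees 0…7.
Multiplying by (1 + 3x)^2 gives running coefficients 1,7,14,3,-9,0,0,0 for degrees 0…7.
Finally multiplying by (1 + x + 3x^2), the product of all factors after the first has coefficients 1,8,24,38,36,0,-27,0 for degrees 0…7.
[x^7] = 1·0 + 1·0 + 1·38 = 38.

38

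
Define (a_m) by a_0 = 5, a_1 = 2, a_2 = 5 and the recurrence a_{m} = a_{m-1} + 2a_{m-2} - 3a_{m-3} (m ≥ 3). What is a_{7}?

The ordinary generating function has denominator 1 - z - 2z^2 + 3z^3.
Iterating the recurrence: a_0,…,a_{7} = 5, 2, 5, -6, -2, -29, -15, -67.

-67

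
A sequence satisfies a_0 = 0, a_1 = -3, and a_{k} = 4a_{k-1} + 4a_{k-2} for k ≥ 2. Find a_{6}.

-6720

The ordinary generating function has denominator 1 - 4t - 4t^2.
Iterating the recurrence: a_0,…,a_{6} = 0, -3, -12, -60, -288, -1392, -6720.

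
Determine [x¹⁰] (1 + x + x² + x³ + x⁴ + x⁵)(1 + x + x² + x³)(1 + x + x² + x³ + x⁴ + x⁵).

10

(1 + x + x² + x³ + x⁴ + x⁵) has coefficients 1,1,1,1,1,1 for degrees 0…5.
(1 + x + x² + x³) has coefficients 1,1,1,1,0,0,0,0,0,0,0 for degrees 0…10.
Finally multiplying by (1 + x + x² + x³ + x⁴ + x⁵), the product of all factors after the first has coefficients 1,2,3,4,4,4,3,2,1,0,0 for degrees 0…10.
[x¹⁰] = 1·0 + 1·0 + 1·1 + 1·2 + 1·3 + 1·4 = 10.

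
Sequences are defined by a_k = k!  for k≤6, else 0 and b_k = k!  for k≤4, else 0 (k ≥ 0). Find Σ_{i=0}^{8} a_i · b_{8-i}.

The convolution is the t^8 coefficient of A(t)B(t).
Σ = 1·0 + 1·0 + 2·0 + 6·0 + 24·24 + 120·6 + 720·2 + 0·1 + 0·1 = 2736.

2736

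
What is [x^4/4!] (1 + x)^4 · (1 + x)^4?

1680

The EGF product rule gives c_4 = Σ_{k_1+k_2=4} C(4; k_1,k_2) · ∏ g_i(k_i), where (1+x)^4 gives the falling factorial (4)_k; (1+x)^4 gives the falling factorial (4)_k.
g_1(k) for k = 0…4: 1, 4, 12, 24, 24.
g_2(k) for k = 0…4: 1, 4, 12, 24, 24.
c_4 = Σ_k C(4,k)·g_1(k)·g_2(4−k) = 1·1·24 + 4·4·24 + 6·12·12 + 4·24·4 + 1·24·1 = 24 + 384 + 864 + 384 + 24 = 1680.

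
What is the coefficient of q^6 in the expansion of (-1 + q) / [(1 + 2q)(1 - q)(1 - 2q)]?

-64

Partial fractions give a closed form: a_n = (-1/2)·(-2)^n + (-1/2)·2^n.
At n = 6: a_6 = -64.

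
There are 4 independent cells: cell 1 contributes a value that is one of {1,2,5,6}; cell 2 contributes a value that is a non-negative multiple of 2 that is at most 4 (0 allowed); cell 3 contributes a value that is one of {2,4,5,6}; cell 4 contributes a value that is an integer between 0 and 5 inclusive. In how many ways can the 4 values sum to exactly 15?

The generating function for the choices is (t + t² + t⁵ + t⁶)·(1 + t² + t⁴)·(t² + t⁴ + t⁵ + t⁶)·(1 + t + t² + t³ + t⁴ + t⁵); the count is [t¹⁵].
(t + t² + t⁵ + t⁶) has coefficients 0,1,1,0,0,1,1 for degrees 0…6.
(1 + t² + t⁴) has coefficients 1,0,1,0,1,0,0,0,0,0,0,0,0,0,0,0 for degrees 0…15.
Multiplying by (t² + t⁴ + t⁵ + t⁶) gives running coefficients 0,0,1,0,2,1,3,1,2,1,1,0,0,0,0,0 for degrees 0…15.
Finally multiplying by (1 + t + t² + t³ + t⁴ + t⁵), the product of all factors after the first has coefficients 0,0,1,1,3,4,7,8,9,10,9,8,5,4,2,1 for degrees 0…15.
[t¹⁵] = 1·2 + 1·4 + 1·9 + 1·10 = 25.

25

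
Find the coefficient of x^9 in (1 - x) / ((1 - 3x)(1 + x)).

9841

Partial fractions give a closed form: a_n = (1/2)·3^n + (1/2)·(-1)^n.
At n = 9: a_9 = 9841.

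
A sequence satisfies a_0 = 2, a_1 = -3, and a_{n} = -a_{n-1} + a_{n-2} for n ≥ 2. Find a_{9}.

The ordinary generating function has denominator 1 + x - x^2.
Iterating the recurrence: a_0,…,a_{9} = 2, -3, 5, -8, 13, -21, 34, -55, 89, -144.

-144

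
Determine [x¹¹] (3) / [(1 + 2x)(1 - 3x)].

316407

Partial fractions give a closed form: a_n = (6/5)·(-2)^n + (9/5)·3^n.
At n = 11: a_11 = 316407.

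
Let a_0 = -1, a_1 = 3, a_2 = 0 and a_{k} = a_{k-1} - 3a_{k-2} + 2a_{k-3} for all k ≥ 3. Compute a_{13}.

943

The ordinary generating function has denominator 1 - x + 3x^2 - 2x^3.
Iterating the recurrence: a_0,…,a_{13} = -1, 3, 0, -11, -5, 28, 21, -73, -80, 181, 275, -428, -891, 943.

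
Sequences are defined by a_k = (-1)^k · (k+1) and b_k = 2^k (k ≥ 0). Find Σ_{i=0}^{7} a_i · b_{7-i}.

Write out a_i and b_{7-i} for i = 0,…,7 and sum the products.
Σ = 1·128 − 2·64 + 3·32 − 4·16 + 5·8 − 6·4 + 7·2 − 8·1 = 54.

54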